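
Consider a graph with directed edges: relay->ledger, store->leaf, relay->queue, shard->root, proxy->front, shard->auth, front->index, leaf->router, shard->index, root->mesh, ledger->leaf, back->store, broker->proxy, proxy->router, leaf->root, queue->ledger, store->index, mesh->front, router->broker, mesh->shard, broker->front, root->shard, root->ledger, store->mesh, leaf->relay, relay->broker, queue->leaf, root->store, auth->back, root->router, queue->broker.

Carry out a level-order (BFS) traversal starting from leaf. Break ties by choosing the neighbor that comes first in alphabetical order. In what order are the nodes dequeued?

leaf, relay, root, router, broker, ledger, queue, mesh, shard, store, front, proxy, auth, index, back

Visit leaf; enqueue relay, root, router → queue [relay, root, router]
Visit relay; enqueue broker, ledger, queue → queue [root, router, broker, ledger, queue]
Visit root; enqueue mesh, shard, store → queue [router, broker, ledger, queue, mesh, shard, store]
Visit router → queue [broker, ledger, queue, mesh, shard, store]
Visit broker; enqueue front, proxy → queue [ledger, queue, mesh, shard, store, front, proxy]
Visit ledger → queue [queue, mesh, shard, store, front, proxy]
Visit queue → queue [mesh, shard, store, front, proxy]
Visit mesh → queue [shard, store, front, proxy]
Visit shard; enqueue auth, index → queue [store, front, proxy, auth, index]
Visit store → queue [front, proxy, auth, index]
Visit front → queue [proxy, auth, index]
Visit proxy → queue [auth, index]
Visit auth; enqueue back → queue [index, back]
Visit index → queue [back]
Visit back → queue []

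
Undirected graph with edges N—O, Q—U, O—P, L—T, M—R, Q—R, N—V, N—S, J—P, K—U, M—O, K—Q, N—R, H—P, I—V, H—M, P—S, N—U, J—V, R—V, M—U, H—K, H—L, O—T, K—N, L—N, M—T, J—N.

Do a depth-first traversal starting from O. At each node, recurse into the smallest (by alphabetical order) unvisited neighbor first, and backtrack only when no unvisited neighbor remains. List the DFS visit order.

Visit O
O → M
M → H
H → K
K → N
N → J
J → P
P → S
J → V
V → I
V → R
R → Q
Q → U
N → L
L → T

O -> M -> H -> K -> N -> J -> P -> S -> V -> I -> R -> Q -> U -> L -> T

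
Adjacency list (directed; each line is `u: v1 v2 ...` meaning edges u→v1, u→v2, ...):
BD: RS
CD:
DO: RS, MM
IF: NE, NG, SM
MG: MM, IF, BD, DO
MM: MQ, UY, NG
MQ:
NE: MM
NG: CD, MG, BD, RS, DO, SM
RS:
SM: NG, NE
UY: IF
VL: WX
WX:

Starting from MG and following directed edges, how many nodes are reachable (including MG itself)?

12

BFS from MG visits: MG, MM, IF, DO, BD, UY, NG, MQ, SM, NE, RS, CD
Reachable nodes: 12 of 14 total.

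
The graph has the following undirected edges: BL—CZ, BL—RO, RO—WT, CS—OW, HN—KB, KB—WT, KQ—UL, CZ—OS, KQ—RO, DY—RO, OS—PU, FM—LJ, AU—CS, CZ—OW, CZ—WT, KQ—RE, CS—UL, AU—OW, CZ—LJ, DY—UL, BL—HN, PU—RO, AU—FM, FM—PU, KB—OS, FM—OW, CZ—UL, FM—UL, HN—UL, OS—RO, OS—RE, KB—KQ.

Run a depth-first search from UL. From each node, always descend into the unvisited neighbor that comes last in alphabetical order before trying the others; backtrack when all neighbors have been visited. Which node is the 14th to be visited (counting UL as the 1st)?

HN

Visit UL
UL → KQ
KQ → RO
RO → WT
WT → KB
KB → OS
OS → RE
OS → PU
PU → FM
FM → OW
OW → CZ
CZ → LJ
CZ → BL
BL → HN
OW → CS
CS → AU
RO → DY

Visit order: UL, KQ, RO, WT, KB, OS, RE, PU, FM, OW, CZ, LJ, BL, HN, CS, AU, DY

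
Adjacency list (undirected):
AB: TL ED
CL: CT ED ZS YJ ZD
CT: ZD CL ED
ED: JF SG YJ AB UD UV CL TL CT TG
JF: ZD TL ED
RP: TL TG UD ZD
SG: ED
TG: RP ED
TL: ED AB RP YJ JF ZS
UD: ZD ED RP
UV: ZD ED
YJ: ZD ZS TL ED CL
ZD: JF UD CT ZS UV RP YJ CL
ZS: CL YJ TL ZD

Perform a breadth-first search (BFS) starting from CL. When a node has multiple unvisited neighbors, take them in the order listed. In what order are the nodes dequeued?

CL CT ED ZS YJ ZD JF SG AB UD UV TL TG RP

Visit CL; enqueue CT, ED, ZS, YJ, ZD → queue [CT, ED, ZS, YJ, ZD]
Visit CT → queue [ED, ZS, YJ, ZD]
Visit ED; enqueue JF, SG, AB, UD, UV, TL, TG → queue [ZS, YJ, ZD, JF, SG, AB, UD, UV, TL, TG]
Visit ZS → queue [YJ, ZD, JF, SG, AB, UD, UV, TL, TG]
Visit YJ → queue [ZD, JF, SG, AB, UD, UV, TL, TG]
Visit ZD; enqueue RP → queue [JF, SG, AB, UD, UV, TL, TG, RP]
Visit JF → queue [SG, AB, UD, UV, TL, TG, RP]
Visit SG → queue [AB, UD, UV, TL, TG, RP]
Visit AB → queue [UD, UV, TL, TG, RP]
Visit UD → queue [UV, TL, TG, RP]
Visit UV → queue [TL, TG, RP]
Visit TL → queue [TG, RP]
Visit TG → queue [RP]
Visit RP → queue []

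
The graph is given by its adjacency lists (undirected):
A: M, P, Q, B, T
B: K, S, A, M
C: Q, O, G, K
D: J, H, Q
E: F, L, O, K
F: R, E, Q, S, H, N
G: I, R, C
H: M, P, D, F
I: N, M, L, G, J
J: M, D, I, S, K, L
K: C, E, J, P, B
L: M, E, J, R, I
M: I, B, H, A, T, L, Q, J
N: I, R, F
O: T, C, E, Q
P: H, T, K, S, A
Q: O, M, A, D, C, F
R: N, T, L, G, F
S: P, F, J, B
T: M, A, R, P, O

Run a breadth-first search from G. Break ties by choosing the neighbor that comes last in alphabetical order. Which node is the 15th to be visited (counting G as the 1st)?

A

Visit G; enqueue R, I, C → queue [R, I, C]
Visit R; enqueue T, N, L, F → queue [I, C, T, N, L, F]
Visit I; enqueue M, J → queue [C, T, N, L, F, M, J]
Visit C; enqueue Q, O, K → queue [T, N, L, F, M, J, Q, O, K]
Visit T; enqueue P, A → queue [N, L, F, M, J, Q, O, K, P, A]
Visit N → queue [L, F, M, J, Q, O, K, P, A]
Visit L; enqueue E → queue [F, M, J, Q, O, K, P, A, E]
Visit F; enqueue S, H → queue [M, J, Q, O, K, P, A, E, S, H]
Visit M; enqueue B → queue [J, Q, O, K, P, A, E, S, H, B]
Visit J; enqueue D → queue [Q, O, K, P, A, E, S, H, B, D]
Visit Q → queue [O, K, P, A, E, S, H, B, D]
Visit O → queue [K, P, A, E, S, H, B, D]
Visit K → queue [P, A, E, S, H, B, D]
Visit P → queue [A, E, S, H, B, D]
Visit A → queue [E, S, H, B, D]
Visit E → queue [S, H, B, D]
Visit S → queue [H, B, D]
Visit H → queue [B, D]
Visit B → queue [D]
Visit D → queue []

Visit order: G, R, I, C, T, N, L, F, M, J, Q, O, K, P, A, E, S, H, B, D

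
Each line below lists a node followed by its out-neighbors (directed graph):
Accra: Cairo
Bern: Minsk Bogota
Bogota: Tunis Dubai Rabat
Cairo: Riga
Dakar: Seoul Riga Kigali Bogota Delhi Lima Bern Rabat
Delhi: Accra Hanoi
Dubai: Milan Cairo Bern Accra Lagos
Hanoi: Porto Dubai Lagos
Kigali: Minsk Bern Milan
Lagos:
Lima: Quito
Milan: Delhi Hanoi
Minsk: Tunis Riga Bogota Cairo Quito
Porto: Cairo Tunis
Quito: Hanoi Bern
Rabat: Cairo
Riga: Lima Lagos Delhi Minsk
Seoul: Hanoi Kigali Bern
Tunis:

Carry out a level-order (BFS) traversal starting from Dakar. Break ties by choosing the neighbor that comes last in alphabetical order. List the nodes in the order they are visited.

Dakar Seoul Riga Rabat Lima Kigali Delhi Bogota Bern Hanoi Minsk Lagos Cairo Quito Milan Accra Tunis Dubai Porto

Visit Dakar; enqueue Seoul, Riga, Rabat, Lima, Kigali, Delhi, Bogota, Bern → queue [Seoul, Riga, Rabat, Lima, Kigali, Delhi, Bogota, Bern]
Visit Seoul; enqueue Hanoi → queue [Riga, Rabat, Lima, Kigali, Delhi, Bogota, Bern, Hanoi]
Visit Riga; enqueue Minsk, Lagos → queue [Rabat, Lima, Kigali, Delhi, Bogota, Bern, Hanoi, Minsk, Lagos]
Visit Rabat; enqueue Cairo → queue [Lima, Kigali, Delhi, Bogota, Bern, Hanoi, Minsk, Lagos, Cairo]
Visit Lima; enqueue Quito → queue [Kigali, Delhi, Bogota, Bern, Hanoi, Minsk, Lagos, Cairo, Quito]
Visit Kigali; enqueue Milan → queue [Delhi, Bogota, Bern, Hanoi, Minsk, Lagos, Cairo, Quito, Milan]
Visit Delhi; enqueue Accra → queue [Bogota, Bern, Hanoi, Minsk, Lagos, Cairo, Quito, Milan, Accra]
Visit Bogota; enqueue Tunis, Dubai → queue [Bern, Hanoi, Minsk, Lagos, Cairo, Quito, Milan, Accra, Tunis, Dubai]
Visit Bern → queue [Hanoi, Minsk, Lagos, Cairo, Quito, Milan, Accra, Tunis, Dubai]
Visit Hanoi; enqueue Porto → queue [Minsk, Lagos, Cairo, Quito, Milan, Accra, Tunis, Dubai, Porto]
Visit Minsk → queue [Lagos, Cairo, Quito, Milan, Accra, Tunis, Dubai, Porto]
Visit Lagos → queue [Cairo, Quito, Milan, Accra, Tunis, Dubai, Porto]
Visit Cairo → queue [Quito, Milan, Accra, Tunis, Dubai, Porto]
Visit Quito → queue [Milan, Accra, Tunis, Dubai, Porto]
Visit Milan → queue [Accra, Tunis, Dubai, Porto]
Visit Accra → queue [Tunis, Dubai, Porto]
Visit Tunis → queue [Dubai, Porto]
Visit Dubai → queue [Porto]
Visit Porto → queue []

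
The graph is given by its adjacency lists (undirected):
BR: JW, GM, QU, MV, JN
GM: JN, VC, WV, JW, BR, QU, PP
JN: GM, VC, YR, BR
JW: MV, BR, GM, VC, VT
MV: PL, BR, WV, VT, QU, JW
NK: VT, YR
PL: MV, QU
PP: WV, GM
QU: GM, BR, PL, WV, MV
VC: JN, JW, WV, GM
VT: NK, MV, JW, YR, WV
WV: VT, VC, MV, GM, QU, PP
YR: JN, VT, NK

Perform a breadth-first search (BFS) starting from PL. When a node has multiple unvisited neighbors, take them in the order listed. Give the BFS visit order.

Visit PL; enqueue MV, QU → queue [MV, QU]
Visit MV; enqueue BR, WV, VT, JW → queue [QU, BR, WV, VT, JW]
Visit QU; enqueue GM → queue [BR, WV, VT, JW, GM]
Visit BR; enqueue JN → queue [WV, VT, JW, GM, JN]
Visit WV; enqueue VC, PP → queue [VT, JW, GM, JN, VC, PP]
Visit VT; enqueue NK, YR → queue [JW, GM, JN, VC, PP, NK, YR]
Visit JW → queue [GM, JN, VC, PP, NK, YR]
Visit GM → queue [JN, VC, PP, NK, YR]
Visit JN → queue [VC, PP, NK, YR]
Visit VC → queue [PP, NK, YR]
Visit PP → queue [NK, YR]
Visit NK → queue [YR]
Visit YR → queue []

PL → MV → QU → BR → WV → VT → JW → GM → JN → VC → PP → NK → YR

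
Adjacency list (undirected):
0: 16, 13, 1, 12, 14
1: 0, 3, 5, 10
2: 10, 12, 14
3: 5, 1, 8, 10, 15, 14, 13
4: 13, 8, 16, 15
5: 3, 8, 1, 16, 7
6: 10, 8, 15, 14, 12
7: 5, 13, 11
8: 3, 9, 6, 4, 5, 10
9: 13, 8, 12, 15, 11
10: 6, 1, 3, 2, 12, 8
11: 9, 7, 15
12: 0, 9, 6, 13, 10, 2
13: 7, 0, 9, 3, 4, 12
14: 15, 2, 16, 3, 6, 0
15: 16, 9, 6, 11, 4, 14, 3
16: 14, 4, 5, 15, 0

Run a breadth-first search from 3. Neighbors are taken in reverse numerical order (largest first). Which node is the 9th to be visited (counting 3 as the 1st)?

16

Visit 3; enqueue 15, 14, 13, 10, 8, 5, 1 → queue [15, 14, 13, 10, 8, 5, 1]
Visit 15; enqueue 16, 11, 9, 6, 4 → queue [14, 13, 10, 8, 5, 1, 16, 11, 9, 6, 4]
Visit 14; enqueue 2, 0 → queue [13, 10, 8, 5, 1, 16, 11, 9, 6, 4, 2, 0]
Visit 13; enqueue 12, 7 → queue [10, 8, 5, 1, 16, 11, 9, 6, 4, 2, 0, 12, 7]
Visit 10 → queue [8, 5, 1, 16, 11, 9, 6, 4, 2, 0, 12, 7]
Visit 8 → queue [5, 1, 16, 11, 9, 6, 4, 2, 0, 12, 7]
Visit 5 → queue [1, 16, 11, 9, 6, 4, 2, 0, 12, 7]
Visit 1 → queue [16, 11, 9, 6, 4, 2, 0, 12, 7]
Visit 16 → queue [11, 9, 6, 4, 2, 0, 12, 7]
Visit 11 → queue [9, 6, 4, 2, 0, 12, 7]
Visit 9 → queue [6, 4, 2, 0, 12, 7]
Visit 6 → queue [4, 2, 0, 12, 7]
Visit 4 → queue [2, 0, 12, 7]
Visit 2 → queue [0, 12, 7]
Visit 0 → queue [12, 7]
Visit 12 → queue [7]
Visit 7 → queue []

Visit order: 3, 15, 14, 13, 10, 8, 5, 1, 16, 11, 9, 6, 4, 2, 0, 12, 7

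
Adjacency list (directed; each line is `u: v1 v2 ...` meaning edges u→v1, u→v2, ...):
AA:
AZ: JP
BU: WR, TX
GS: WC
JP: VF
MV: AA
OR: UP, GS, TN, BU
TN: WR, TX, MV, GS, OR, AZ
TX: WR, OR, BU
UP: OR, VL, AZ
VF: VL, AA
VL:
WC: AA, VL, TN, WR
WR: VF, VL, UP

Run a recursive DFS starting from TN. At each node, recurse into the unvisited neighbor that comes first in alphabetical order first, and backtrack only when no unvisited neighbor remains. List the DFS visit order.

TN AZ JP VF AA VL GS WC WR UP OR BU TX MV

Visit TN
TN → AZ
AZ → JP
JP → VF
VF → AA
VF → VL
TN → GS
GS → WC
WC → WR
WR → UP
UP → OR
OR → BU
BU → TX
TN → MV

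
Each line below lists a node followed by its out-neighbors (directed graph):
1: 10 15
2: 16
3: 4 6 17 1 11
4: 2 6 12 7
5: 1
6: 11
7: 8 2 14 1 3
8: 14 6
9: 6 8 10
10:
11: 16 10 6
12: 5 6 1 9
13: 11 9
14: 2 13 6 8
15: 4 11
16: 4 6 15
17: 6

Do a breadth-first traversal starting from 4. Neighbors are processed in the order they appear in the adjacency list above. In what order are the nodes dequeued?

4 → 2 → 6 → 12 → 7 → 16 → 11 → 5 → 1 → 9 → 8 → 14 → 3 → 15 → 10 → 13 → 17

Visit 4; enqueue 2, 6, 12, 7 → queue [2, 6, 12, 7]
Visit 2; enqueue 16 → queue [6, 12, 7, 16]
Visit 6; enqueue 11 → queue [12, 7, 16, 11]
Visit 12; enqueue 5, 1, 9 → queue [7, 16, 11, 5, 1, 9]
Visit 7; enqueue 8, 14, 3 → queue [16, 11, 5, 1, 9, 8, 14, 3]
Visit 16; enqueue 15 → queue [11, 5, 1, 9, 8, 14, 3, 15]
Visit 11; enqueue 10 → queue [5, 1, 9, 8, 14, 3, 15, 10]
Visit 5 → queue [1, 9, 8, 14, 3, 15, 10]
Visit 1 → queue [9, 8, 14, 3, 15, 10]
Visit 9 → queue [8, 14, 3, 15, 10]
Visit 8 → queue [14, 3, 15, 10]
Visit 14; enqueue 13 → queue [3, 15, 10, 13]
Visit 3; enqueue 17 → queue [15, 10, 13, 17]
Visit 15 → queue [10, 13, 17]
Visit 10 → queue [13, 17]
Visit 13 → queue [17]
Visit 17 → queue []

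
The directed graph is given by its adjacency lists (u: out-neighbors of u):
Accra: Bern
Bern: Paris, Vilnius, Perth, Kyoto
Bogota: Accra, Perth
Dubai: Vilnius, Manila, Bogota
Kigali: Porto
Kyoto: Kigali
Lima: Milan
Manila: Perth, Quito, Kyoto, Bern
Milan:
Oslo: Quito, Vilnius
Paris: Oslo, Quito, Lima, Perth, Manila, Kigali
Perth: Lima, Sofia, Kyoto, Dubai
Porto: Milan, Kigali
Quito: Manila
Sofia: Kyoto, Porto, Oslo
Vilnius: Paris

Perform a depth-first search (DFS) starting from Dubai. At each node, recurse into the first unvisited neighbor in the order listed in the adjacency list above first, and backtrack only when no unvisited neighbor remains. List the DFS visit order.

Visit Dubai
Dubai → Vilnius
Vilnius → Paris
Paris → Oslo
Oslo → Quito
Quito → Manila
Manila → Perth
Perth → Lima
Lima → Milan
Perth → Sofia
Sofia → Kyoto
Kyoto → Kigali
Kigali → Porto
Manila → Bern
Dubai → Bogota
Bogota → Accra

Dubai Vilnius Paris Oslo Quito Manila Perth Lima Milan Sofia Kyoto Kigali Porto Bern Bogota Accra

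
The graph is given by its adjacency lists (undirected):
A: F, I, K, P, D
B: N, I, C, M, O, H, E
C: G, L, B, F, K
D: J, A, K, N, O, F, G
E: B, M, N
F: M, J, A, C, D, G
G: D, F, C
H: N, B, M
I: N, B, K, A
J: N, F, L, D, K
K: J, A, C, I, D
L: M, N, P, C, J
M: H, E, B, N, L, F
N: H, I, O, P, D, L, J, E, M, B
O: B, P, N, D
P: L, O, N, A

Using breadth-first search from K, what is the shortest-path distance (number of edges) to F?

2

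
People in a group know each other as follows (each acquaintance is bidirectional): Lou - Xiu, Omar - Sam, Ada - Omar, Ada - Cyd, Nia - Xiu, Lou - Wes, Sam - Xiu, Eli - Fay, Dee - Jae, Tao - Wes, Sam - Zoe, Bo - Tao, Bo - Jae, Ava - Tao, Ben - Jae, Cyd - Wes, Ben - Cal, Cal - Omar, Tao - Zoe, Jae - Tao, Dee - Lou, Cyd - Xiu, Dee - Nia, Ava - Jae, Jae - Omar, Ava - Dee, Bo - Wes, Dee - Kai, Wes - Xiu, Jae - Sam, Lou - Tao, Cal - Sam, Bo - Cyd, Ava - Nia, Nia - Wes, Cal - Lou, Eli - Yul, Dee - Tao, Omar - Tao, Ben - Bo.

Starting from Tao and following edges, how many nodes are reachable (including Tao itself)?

17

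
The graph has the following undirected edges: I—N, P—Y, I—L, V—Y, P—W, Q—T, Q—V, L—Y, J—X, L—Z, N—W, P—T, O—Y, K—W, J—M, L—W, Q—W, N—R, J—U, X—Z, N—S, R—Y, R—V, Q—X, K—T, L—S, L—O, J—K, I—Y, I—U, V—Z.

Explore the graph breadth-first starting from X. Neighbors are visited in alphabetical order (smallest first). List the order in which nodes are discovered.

Visit X; enqueue J, Q, Z → queue [J, Q, Z]
Visit J; enqueue K, M, U → queue [Q, Z, K, M, U]
Visit Q; enqueue T, V, W → queue [Z, K, M, U, T, V, W]
Visit Z; enqueue L → queue [K, M, U, T, V, W, L]
Visit K → queue [M, U, T, V, W, L]
Visit M → queue [U, T, V, W, L]
Visit U; enqueue I → queue [T, V, W, L, I]
Visit T; enqueue P → queue [V, W, L, I, P]
Visit V; enqueue R, Y → queue [W, L, I, P, R, Y]
Visit W; enqueue N → queue [L, I, P, R, Y, N]
Visit L; enqueue O, S → queue [I, P, R, Y, N, O, S]
Visit I → queue [P, R, Y, N, O, S]
Visit P → queue [R, Y, N, O, S]
Visit R → queue [Y, N, O, S]
Visit Y → queue [N, O, S]
Visit N → queue [O, S]
Visit O → queue [S]
Visit S → queue []

X -> J -> Q -> Z -> K -> M -> U -> T -> V -> W -> L -> I -> P -> R -> Y -> N -> O -> S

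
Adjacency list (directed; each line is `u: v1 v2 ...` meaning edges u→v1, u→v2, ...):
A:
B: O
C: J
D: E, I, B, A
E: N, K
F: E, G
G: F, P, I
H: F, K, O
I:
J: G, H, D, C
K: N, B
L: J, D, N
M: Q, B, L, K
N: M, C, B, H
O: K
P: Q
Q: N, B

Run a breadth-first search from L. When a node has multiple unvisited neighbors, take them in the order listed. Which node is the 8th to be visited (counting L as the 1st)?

E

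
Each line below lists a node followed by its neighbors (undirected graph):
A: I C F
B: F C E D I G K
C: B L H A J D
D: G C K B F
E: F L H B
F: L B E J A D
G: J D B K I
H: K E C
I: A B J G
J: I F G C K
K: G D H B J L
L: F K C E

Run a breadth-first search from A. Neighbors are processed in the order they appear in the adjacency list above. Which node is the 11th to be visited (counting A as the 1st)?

E

Visit A; enqueue I, C, F → queue [I, C, F]
Visit I; enqueue B, J, G → queue [C, F, B, J, G]
Visit C; enqueue L, H, D → queue [F, B, J, G, L, H, D]
Visit F; enqueue E → queue [B, J, G, L, H, D, E]
Visit B; enqueue K → queue [J, G, L, H, D, E, K]
Visit J → queue [G, L, H, D, E, K]
Visit G → queue [L, H, D, E, K]
Visit L → queue [H, D, E, K]
Visit H → queue [D, E, K]
Visit D → queue [E, K]
Visit E → queue [K]
Visit K → queue []

Visit order: A, I, C, F, B, J, G, L, H, D, E, K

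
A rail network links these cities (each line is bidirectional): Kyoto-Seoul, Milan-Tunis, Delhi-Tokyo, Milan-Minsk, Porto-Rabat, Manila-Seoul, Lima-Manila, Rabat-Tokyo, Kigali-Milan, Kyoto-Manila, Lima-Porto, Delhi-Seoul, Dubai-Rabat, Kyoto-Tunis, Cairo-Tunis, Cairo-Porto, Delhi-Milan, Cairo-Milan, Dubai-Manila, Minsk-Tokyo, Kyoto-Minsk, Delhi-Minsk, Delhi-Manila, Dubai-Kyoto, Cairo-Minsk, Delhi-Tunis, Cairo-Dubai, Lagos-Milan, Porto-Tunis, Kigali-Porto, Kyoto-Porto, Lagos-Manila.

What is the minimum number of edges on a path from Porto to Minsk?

Level 0: Porto
Level 1: Cairo, Kigali, Kyoto, Lima, Rabat, Tunis
Level 2: Delhi, Dubai, Manila, Milan, Minsk, Seoul, Tokyo
Level 3: Lagos
Minsk first appears at level 2.

2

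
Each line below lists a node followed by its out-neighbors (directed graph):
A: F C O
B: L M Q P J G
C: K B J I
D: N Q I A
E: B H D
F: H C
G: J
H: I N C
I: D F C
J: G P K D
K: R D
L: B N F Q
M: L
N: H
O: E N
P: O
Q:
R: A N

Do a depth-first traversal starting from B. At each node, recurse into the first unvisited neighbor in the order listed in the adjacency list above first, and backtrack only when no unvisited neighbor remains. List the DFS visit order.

Visit B
B → L
L → N
N → H
H → I
I → D
D → Q
D → A
A → F
F → C
C → K
K → R
C → J
J → G
J → P
P → O
O → E
B → M

B -> L -> N -> H -> I -> D -> Q -> A -> F -> C -> K -> R -> J -> G -> P -> O -> E -> M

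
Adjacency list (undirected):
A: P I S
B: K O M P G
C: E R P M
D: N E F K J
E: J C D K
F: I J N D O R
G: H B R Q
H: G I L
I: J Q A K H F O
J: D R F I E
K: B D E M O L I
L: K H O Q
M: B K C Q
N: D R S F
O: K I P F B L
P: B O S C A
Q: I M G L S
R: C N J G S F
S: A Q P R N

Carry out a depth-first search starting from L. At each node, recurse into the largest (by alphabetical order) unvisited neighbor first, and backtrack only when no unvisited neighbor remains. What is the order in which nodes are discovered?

L -> Q -> S -> R -> N -> F -> O -> P -> C -> M -> K -> I -> J -> E -> D -> H -> G -> B -> A

Visit L
L → Q
Q → S
S → R
R → N
N → F
F → O
O → P
P → C
C → M
M → K
K → I
I → J
J → E
E → D
I → H
H → G
G → B
I → A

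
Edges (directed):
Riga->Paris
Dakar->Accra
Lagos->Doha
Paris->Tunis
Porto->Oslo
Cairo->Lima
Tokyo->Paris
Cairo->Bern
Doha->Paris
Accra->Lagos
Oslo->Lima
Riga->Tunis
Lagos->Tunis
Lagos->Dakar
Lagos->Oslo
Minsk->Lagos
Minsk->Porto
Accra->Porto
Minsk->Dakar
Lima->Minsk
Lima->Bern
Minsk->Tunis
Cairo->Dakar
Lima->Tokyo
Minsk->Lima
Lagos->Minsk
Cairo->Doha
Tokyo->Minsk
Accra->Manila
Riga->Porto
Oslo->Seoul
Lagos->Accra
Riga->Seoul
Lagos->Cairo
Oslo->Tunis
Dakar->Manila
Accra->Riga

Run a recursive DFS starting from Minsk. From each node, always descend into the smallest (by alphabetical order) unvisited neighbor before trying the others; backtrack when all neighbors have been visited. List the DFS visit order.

Visit Minsk
Minsk → Dakar
Dakar → Accra
Accra → Lagos
Lagos → Cairo
Cairo → Bern
Cairo → Doha
Doha → Paris
Paris → Tunis
Cairo → Lima
Lima → Tokyo
Lagos → Oslo
Oslo → Seoul
Accra → Manila
Accra → Porto
Accra → Riga

Minsk, Dakar, Accra, Lagos, Cairo, Bern, Doha, Paris, Tunis, Lima, Tokyo, Oslo, Seoul, Manila, Porto, Riga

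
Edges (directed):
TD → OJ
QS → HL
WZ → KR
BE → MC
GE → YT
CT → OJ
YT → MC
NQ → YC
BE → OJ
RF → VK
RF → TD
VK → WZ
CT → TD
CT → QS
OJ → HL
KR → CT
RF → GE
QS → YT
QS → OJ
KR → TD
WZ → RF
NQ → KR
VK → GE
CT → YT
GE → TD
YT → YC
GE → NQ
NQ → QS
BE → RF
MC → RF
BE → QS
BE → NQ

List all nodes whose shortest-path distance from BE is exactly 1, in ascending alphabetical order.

MC, NQ, OJ, QS, RF

Level 0: BE
Level 1: MC, NQ, OJ, QS, RF
Level 2: GE, HL, KR, TD, VK, YC, YT
Level 3: CT, WZ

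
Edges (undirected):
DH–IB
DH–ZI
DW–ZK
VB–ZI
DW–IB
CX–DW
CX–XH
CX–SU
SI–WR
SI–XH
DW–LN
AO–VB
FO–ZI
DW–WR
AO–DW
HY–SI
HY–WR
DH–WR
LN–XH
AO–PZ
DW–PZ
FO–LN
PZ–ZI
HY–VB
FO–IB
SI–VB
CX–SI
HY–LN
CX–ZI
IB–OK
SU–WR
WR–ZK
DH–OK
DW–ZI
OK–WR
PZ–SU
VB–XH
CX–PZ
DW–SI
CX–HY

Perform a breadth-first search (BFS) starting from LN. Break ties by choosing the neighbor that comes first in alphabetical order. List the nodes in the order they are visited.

Visit LN; enqueue DW, FO, HY, XH → queue [DW, FO, HY, XH]
Visit DW; enqueue AO, CX, IB, PZ, SI, WR, ZI, ZK → queue [FO, HY, XH, AO, CX, IB, PZ, SI, WR, ZI, ZK]
Visit FO → queue [HY, XH, AO, CX, IB, PZ, SI, WR, ZI, ZK]
Visit HY; enqueue VB → queue [XH, AO, CX, IB, PZ, SI, WR, ZI, ZK, VB]
Visit XH → queue [AO, CX, IB, PZ, SI, WR, ZI, ZK, VB]
Visit AO → queue [CX, IB, PZ, SI, WR, ZI, ZK, VB]
Visit CX; enqueue SU → queue [IB, PZ, SI, WR, ZI, ZK, VB, SU]
Visit IB; enqueue DH, OK → queue [PZ, SI, WR, ZI, ZK, VB, SU, DH, OK]
Visit PZ → queue [SI, WR, ZI, ZK, VB, SU, DH, OK]
Visit SI → queue [WR, ZI, ZK, VB, SU, DH, OK]
Visit WR → queue [ZI, ZK, VB, SU, DH, OK]
Visit ZI → queue [ZK, VB, SU, DH, OK]
Visit ZK → queue [VB, SU, DH, OK]
Visit VB → queue [SU, DH, OK]
Visit SU → queue [DH, OK]
Visit DH → queue [OK]
Visit OK → queue []

LN -> DW -> FO -> HY -> XH -> AO -> CX -> IB -> PZ -> SI -> WR -> ZI -> ZK -> VB -> SU -> DH -> OK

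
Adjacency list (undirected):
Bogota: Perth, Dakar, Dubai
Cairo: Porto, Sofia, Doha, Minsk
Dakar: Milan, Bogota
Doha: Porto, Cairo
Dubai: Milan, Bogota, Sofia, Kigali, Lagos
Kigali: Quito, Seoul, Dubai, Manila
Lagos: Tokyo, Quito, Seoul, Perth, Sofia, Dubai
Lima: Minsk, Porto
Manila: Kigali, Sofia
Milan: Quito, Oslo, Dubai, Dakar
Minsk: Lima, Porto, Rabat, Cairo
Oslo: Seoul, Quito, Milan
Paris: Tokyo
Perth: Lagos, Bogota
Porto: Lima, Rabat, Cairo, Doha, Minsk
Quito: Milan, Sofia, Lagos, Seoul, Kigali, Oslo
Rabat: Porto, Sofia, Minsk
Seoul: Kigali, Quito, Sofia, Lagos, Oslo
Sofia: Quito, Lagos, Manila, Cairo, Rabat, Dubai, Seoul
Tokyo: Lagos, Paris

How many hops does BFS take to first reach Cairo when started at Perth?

3

Level 0: Perth
Level 1: Bogota, Lagos
Level 2: Dakar, Dubai, Quito, Seoul, Sofia, Tokyo
Level 3: Cairo, Kigali, Manila, Milan, Oslo, Paris, Rabat
Level 4: Doha, Minsk, Porto
Level 5: Lima
Cairo first appears at level 3.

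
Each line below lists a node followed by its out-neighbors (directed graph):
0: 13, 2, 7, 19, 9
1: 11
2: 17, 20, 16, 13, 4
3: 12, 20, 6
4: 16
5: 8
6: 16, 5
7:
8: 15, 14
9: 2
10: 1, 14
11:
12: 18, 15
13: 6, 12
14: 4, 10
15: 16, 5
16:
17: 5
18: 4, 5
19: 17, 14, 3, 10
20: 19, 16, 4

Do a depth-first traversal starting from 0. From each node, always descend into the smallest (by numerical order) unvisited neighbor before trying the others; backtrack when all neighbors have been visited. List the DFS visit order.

0 → 2 → 4 → 16 → 13 → 6 → 5 → 8 → 14 → 10 → 1 → 11 → 15 → 12 → 18 → 17 → 20 → 19 → 3 → 7 → 9

Visit 0
0 → 2
2 → 4
4 → 16
2 → 13
13 → 6
6 → 5
5 → 8
8 → 14
14 → 10
10 → 1
1 → 11
8 → 15
13 → 12
12 → 18
2 → 17
2 → 20
20 → 19
19 → 3
0 → 7
0 → 9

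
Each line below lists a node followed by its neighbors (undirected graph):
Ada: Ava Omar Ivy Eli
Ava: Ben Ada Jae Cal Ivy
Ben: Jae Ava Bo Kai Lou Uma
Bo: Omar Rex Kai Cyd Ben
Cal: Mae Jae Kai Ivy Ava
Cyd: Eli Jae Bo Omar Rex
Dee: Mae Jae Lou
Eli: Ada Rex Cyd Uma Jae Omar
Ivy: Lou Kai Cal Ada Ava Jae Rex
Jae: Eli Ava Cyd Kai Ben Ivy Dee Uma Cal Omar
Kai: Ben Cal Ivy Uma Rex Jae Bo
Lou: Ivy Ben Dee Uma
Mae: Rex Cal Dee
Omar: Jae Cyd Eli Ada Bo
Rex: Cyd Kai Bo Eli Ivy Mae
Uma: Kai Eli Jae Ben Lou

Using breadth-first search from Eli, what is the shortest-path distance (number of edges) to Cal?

Level 0: Eli
Level 1: Ada, Cyd, Jae, Omar, Rex, Uma
Level 2: Ava, Ben, Bo, Cal, Dee, Ivy, Kai, Lou, Mae
Cal first appears at level 2.

2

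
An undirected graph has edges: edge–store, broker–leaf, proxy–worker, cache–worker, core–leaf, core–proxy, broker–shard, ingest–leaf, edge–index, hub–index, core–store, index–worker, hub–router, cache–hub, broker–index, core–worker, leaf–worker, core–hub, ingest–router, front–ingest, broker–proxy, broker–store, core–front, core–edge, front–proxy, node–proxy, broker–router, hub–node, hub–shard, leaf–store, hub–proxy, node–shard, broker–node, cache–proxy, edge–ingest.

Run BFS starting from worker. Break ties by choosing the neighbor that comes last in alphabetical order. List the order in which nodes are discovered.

Visit worker; enqueue proxy, leaf, index, core, cache → queue [proxy, leaf, index, core, cache]
Visit proxy; enqueue node, hub, front, broker → queue [leaf, index, core, cache, node, hub, front, broker]
Visit leaf; enqueue store, ingest → queue [index, core, cache, node, hub, front, broker, store, ingest]
Visit index; enqueue edge → queue [core, cache, node, hub, front, broker, store, ingest, edge]
Visit core → queue [cache, node, hub, front, broker, store, ingest, edge]
Visit cache → queue [node, hub, front, broker, store, ingest, edge]
Visit node; enqueue shard → queue [hub, front, broker, store, ingest, edge, shard]
Visit hub; enqueue router → queue [front, broker, store, ingest, edge, shard, router]
Visit front → queue [broker, store, ingest, edge, shard, router]
Visit broker → queue [store, ingest, edge, shard, router]
Visit store → queue [ingest, edge, shard, router]
Visit ingest → queue [edge, shard, router]
Visit edge → queue [shard, router]
Visit shard → queue [router]
Visit router → queue []

worker → proxy → leaf → index → core → cache → node → hub → front → broker → store → ingest → edge → shard → router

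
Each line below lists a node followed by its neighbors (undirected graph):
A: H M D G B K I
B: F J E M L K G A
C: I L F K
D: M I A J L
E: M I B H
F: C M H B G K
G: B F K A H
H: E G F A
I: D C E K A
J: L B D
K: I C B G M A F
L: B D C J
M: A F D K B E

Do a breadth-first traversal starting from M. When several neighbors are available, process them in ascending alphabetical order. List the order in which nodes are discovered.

Visit M; enqueue A, B, D, E, F, K → queue [A, B, D, E, F, K]
Visit A; enqueue G, H, I → queue [B, D, E, F, K, G, H, I]
Visit B; enqueue J, L → queue [D, E, F, K, G, H, I, J, L]
Visit D → queue [E, F, K, G, H, I, J, L]
Visit E → queue [F, K, G, H, I, J, L]
Visit F; enqueue C → queue [K, G, H, I, J, L, C]
Visit K → queue [G, H, I, J, L, C]
Visit G → queue [H, I, J, L, C]
Visit H → queue [I, J, L, C]
Visit I → queue [J, L, C]
Visit J → queue [L, C]
Visit L → queue [C]
Visit C → queue []

M -> A -> B -> D -> E -> F -> K -> G -> H -> I -> J -> L -> C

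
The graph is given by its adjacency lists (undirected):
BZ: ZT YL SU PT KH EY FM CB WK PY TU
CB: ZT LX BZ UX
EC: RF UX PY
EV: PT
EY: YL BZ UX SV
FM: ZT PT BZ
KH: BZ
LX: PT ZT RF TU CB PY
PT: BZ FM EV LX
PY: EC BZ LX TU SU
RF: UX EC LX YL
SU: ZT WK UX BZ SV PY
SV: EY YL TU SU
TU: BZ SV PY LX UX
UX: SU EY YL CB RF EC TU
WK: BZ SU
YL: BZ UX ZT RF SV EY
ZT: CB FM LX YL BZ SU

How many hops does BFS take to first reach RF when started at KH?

3

Level 0: KH
Level 1: BZ
Level 2: CB, EY, FM, PT, PY, SU, TU, WK, YL, ZT
Level 3: EC, EV, LX, RF, SV, UX
RF first appears at level 3.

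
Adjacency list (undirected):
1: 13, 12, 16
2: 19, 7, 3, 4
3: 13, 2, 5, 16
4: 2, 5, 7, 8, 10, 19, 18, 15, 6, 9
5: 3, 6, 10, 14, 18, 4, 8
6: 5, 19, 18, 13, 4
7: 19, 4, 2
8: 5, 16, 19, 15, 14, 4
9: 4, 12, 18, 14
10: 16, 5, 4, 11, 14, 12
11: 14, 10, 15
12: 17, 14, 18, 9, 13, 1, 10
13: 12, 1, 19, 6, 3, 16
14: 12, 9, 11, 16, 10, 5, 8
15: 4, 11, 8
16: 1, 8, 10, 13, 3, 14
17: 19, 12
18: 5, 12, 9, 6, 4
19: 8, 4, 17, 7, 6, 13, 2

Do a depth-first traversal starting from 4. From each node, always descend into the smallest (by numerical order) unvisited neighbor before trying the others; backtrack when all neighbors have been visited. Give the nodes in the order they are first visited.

4, 2, 3, 5, 6, 13, 1, 12, 9, 14, 8, 15, 11, 10, 16, 19, 7, 17, 18

Visit 4
4 → 2
2 → 3
3 → 5
5 → 6
6 → 13
13 → 1
1 → 12
12 → 9
9 → 14
14 → 8
8 → 15
15 → 11
11 → 10
10 → 16
8 → 19
19 → 7
19 → 17
9 → 18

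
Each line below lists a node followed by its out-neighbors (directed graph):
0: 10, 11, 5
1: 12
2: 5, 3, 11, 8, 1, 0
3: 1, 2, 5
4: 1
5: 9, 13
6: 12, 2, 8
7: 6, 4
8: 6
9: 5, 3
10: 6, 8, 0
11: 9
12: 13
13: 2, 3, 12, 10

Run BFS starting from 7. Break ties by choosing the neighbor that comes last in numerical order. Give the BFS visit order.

7, 6, 4, 12, 8, 2, 1, 13, 11, 5, 3, 0, 10, 9

Visit 7; enqueue 6, 4 → queue [6, 4]
Visit 6; enqueue 12, 8, 2 → queue [4, 12, 8, 2]
Visit 4; enqueue 1 → queue [12, 8, 2, 1]
Visit 12; enqueue 13 → queue [8, 2, 1, 13]
Visit 8 → queue [2, 1, 13]
Visit 2; enqueue 11, 5, 3, 0 → queue [1, 13, 11, 5, 3, 0]
Visit 1 → queue [13, 11, 5, 3, 0]
Visit 13; enqueue 10 → queue [11, 5, 3, 0, 10]
Visit 11; enqueue 9 → queue [5, 3, 0, 10, 9]
Visit 5 → queue [3, 0, 10, 9]
Visit 3 → queue [0, 10, 9]
Visit 0 → queue [10, 9]
Visit 10 → queue [9]
Visit 9 → queue []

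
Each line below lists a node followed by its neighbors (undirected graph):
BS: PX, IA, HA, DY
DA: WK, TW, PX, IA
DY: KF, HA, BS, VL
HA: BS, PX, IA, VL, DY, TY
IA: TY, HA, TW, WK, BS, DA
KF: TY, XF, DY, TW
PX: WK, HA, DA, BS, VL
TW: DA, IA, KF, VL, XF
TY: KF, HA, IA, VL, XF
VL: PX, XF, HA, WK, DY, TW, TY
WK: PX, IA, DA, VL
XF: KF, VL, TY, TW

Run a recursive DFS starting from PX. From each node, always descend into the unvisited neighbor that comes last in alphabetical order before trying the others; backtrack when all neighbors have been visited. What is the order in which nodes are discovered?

PX -> WK -> VL -> XF -> TY -> KF -> TW -> IA -> HA -> DY -> BS -> DA

Visit PX
PX → WK
WK → VL
VL → XF
XF → TY
TY → KF
KF → TW
TW → IA
IA → HA
HA → DY
DY → BS
IA → DA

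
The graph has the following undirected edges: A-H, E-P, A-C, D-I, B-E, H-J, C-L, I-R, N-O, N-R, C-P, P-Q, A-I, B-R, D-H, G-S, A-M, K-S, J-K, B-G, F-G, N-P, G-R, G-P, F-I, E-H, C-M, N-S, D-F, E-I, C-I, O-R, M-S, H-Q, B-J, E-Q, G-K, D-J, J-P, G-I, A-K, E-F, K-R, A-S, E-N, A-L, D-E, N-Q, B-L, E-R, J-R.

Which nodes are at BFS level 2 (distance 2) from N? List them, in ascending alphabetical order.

A, B, C, D, F, G, H, I, J, K, M

Level 0: N
Level 1: E, O, P, Q, R, S
Level 2: A, B, C, D, F, G, H, I, J, K, M
Level 3: L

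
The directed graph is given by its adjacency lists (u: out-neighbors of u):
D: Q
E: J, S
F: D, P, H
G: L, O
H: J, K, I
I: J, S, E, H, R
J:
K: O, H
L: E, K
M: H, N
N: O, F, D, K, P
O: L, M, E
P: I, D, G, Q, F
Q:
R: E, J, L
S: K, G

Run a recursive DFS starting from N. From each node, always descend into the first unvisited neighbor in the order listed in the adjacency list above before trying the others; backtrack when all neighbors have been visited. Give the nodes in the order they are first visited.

N O L E J S K H I R G M F D Q P

Visit N
N → O
O → L
L → E
E → J
E → S
S → K
K → H
H → I
I → R
S → G
O → M
N → F
F → D
D → Q
F → P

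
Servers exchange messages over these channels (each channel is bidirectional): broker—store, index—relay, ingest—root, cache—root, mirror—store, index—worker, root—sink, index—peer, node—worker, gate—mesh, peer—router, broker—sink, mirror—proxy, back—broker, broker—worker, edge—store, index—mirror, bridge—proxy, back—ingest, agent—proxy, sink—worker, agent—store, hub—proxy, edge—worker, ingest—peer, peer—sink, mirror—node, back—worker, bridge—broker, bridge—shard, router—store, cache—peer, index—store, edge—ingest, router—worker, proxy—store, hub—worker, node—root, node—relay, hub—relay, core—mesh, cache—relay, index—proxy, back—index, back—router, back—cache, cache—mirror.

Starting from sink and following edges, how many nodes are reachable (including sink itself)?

BFS from sink visits: sink, worker, root, peer, broker, router, node, index, hub, edge, back, ingest, cache, store, bridge, relay, mirror, proxy, agent, shard
Reachable nodes: 20 of 23 total.

20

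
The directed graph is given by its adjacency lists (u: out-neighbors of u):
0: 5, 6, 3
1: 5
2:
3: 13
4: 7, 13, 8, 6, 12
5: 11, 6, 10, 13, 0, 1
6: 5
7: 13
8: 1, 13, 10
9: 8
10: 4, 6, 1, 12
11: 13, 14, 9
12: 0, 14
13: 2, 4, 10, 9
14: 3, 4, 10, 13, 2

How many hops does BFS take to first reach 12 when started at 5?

Level 0: 5
Level 1: 0, 1, 6, 10, 11, 13
Level 2: 2, 3, 4, 9, 12, 14
Level 3: 7, 8
12 first appears at level 2.

2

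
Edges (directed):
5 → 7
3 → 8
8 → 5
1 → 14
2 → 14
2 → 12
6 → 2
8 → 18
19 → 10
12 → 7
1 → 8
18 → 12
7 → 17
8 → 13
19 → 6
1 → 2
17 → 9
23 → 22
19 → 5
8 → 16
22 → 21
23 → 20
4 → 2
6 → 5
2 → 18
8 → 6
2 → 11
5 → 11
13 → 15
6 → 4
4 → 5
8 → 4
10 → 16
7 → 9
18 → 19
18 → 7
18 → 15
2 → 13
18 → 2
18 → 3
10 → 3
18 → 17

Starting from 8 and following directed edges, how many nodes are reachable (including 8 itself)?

BFS from 8 visits: 8, 4, 5, 6, 13, 16, 18, 2, 7, 11, 15, 3, 12, 17, 19, 14, 9, 10
Reachable nodes: 18 of 23 total.

18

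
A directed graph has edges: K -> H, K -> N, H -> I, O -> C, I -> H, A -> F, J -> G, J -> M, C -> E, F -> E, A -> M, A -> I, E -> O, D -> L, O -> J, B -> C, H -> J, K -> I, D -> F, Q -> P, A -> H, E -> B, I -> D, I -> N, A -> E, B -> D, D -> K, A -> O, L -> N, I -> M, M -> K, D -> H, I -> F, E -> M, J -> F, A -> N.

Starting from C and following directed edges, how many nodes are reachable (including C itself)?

14

BFS from C visits: C, E, B, M, O, D, K, J, F, H, L, I, N, G
Reachable nodes: 14 of 17 total.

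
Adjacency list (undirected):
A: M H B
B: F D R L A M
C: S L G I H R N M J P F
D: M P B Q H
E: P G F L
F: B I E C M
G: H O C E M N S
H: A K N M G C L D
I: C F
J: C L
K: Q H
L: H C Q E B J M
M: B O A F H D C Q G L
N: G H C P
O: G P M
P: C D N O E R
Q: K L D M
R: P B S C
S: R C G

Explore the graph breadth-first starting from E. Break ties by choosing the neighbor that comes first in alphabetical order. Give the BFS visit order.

Visit E; enqueue F, G, L, P → queue [F, G, L, P]
Visit F; enqueue B, C, I, M → queue [G, L, P, B, C, I, M]
Visit G; enqueue H, N, O, S → queue [L, P, B, C, I, M, H, N, O, S]
Visit L; enqueue J, Q → queue [P, B, C, I, M, H, N, O, S, J, Q]
Visit P; enqueue D, R → queue [B, C, I, M, H, N, O, S, J, Q, D, R]
Visit B; enqueue A → queue [C, I, M, H, N, O, S, J, Q, D, R, A]
Visit C → queue [I, M, H, N, O, S, J, Q, D, R, A]
Visit I → queue [M, H, N, O, S, J, Q, D, R, A]
Visit M → queue [H, N, O, S, J, Q, D, R, A]
Visit H; enqueue K → queue [N, O, S, J, Q, D, R, A, K]
Visit N → queue [O, S, J, Q, D, R, A, K]
Visit O → queue [S, J, Q, D, R, A, K]
Visit S → queue [J, Q, D, R, A, K]
Visit J → queue [Q, D, R, A, K]
Visit Q → queue [D, R, A, K]
Visit D → queue [R, A, K]
Visit R → queue [A, K]
Visit A → queue [K]
Visit K → queue []

E → F → G → L → P → B → C → I → M → H → N → O → S → J → Q → D → R → A → K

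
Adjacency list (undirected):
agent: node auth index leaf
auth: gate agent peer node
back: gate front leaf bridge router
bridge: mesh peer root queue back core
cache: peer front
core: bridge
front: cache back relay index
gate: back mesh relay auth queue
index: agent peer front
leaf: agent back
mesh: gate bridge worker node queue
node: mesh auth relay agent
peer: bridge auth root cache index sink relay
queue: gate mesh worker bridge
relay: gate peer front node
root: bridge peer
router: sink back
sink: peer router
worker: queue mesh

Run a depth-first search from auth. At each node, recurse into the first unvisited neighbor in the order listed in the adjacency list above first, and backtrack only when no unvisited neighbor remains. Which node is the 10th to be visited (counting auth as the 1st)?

Visit auth
auth → gate
gate → back
back → front
front → cache
cache → peer
peer → bridge
bridge → mesh
mesh → worker
worker → queue
mesh → node
node → relay
node → agent
agent → index
agent → leaf
bridge → root
bridge → core
peer → sink
sink → router

Visit order: auth, gate, back, front, cache, peer, bridge, mesh, worker, queue, node, relay, agent, index, leaf, root, core, sink, router

queue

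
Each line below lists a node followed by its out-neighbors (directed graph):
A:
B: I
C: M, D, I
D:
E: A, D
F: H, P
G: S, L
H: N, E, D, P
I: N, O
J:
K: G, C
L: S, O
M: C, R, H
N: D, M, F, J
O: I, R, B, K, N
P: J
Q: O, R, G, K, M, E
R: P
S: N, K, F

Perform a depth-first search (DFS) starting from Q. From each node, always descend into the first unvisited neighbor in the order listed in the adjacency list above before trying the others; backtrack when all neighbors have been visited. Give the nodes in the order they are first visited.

Visit Q
Q → O
O → I
I → N
N → D
N → M
M → C
M → R
R → P
P → J
M → H
H → E
E → A
N → F
O → B
O → K
K → G
G → S
G → L

Q O I N D M C R P J H E A F B K G S L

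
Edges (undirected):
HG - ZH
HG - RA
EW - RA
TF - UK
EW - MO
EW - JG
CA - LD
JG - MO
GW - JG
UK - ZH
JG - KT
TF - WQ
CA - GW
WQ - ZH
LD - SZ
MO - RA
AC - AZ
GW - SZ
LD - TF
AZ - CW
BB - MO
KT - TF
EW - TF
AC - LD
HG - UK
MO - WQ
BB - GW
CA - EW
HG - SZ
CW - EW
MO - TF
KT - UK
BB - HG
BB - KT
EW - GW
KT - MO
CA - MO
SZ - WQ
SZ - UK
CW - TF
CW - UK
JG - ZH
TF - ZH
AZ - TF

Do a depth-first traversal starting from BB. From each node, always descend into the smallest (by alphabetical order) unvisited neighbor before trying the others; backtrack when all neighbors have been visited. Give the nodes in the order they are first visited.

BB -> GW -> CA -> EW -> CW -> AZ -> AC -> LD -> SZ -> HG -> RA -> MO -> JG -> KT -> TF -> UK -> ZH -> WQ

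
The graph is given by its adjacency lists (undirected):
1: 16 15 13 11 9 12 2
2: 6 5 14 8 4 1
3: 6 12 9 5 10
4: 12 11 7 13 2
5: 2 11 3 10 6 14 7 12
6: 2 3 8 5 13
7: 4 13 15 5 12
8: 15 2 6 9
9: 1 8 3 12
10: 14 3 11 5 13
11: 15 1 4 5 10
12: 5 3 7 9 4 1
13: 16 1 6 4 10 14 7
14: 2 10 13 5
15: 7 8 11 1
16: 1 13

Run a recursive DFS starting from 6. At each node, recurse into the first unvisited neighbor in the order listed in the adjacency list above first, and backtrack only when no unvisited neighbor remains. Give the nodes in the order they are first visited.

Visit 6
6 → 2
2 → 5
5 → 11
11 → 15
15 → 7
7 → 4
4 → 12
12 → 3
3 → 9
9 → 1
1 → 16
16 → 13
13 → 10
10 → 14
9 → 8

6, 2, 5, 11, 15, 7, 4, 12, 3, 9, 1, 16, 13, 10, 14, 8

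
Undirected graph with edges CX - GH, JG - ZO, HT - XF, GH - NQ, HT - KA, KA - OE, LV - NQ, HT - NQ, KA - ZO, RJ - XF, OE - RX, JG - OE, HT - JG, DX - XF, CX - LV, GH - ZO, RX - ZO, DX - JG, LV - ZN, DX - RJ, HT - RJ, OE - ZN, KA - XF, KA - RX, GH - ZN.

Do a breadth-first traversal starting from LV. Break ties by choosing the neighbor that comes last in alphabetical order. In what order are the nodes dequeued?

Visit LV; enqueue ZN, NQ, CX → queue [ZN, NQ, CX]
Visit ZN; enqueue OE, GH → queue [NQ, CX, OE, GH]
Visit NQ; enqueue HT → queue [CX, OE, GH, HT]
Visit CX → queue [OE, GH, HT]
Visit OE; enqueue RX, KA, JG → queue [GH, HT, RX, KA, JG]
Visit GH; enqueue ZO → queue [HT, RX, KA, JG, ZO]
Visit HT; enqueue XF, RJ → queue [RX, KA, JG, ZO, XF, RJ]
Visit RX → queue [KA, JG, ZO, XF, RJ]
Visit KA → queue [JG, ZO, XF, RJ]
Visit JG; enqueue DX → queue [ZO, XF, RJ, DX]
Visit ZO → queue [XF, RJ, DX]
Visit XF → queue [RJ, DX]
Visit RJ → queue [DX]
Visit DX → queue []

LV, ZN, NQ, CX, OE, GH, HT, RX, KA, JG, ZO, XF, RJ, DX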